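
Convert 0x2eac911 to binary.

0b10111010101100100100010001

Expand each hex digit to 4 bits: 2=0010 e=1110 a=1010 c=1100 9=1001 1=0001 1=0001.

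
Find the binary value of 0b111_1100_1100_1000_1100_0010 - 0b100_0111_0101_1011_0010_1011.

Subtract column by column in base 2:
  0-1 → 1 (borrow)
  1-1-1 → 1 (borrow)
  0-0-1 → 1 (borrow)
  0-1-1 → 0 (borrow)
  0-0-1 → 1 (borrow)
  0-1-1 → 0 (borrow)
  1-0-1 → 0
  1-0 → 1
  0-1 → 1 (borrow)
  0-1-1 → 0 (borrow)
  0-0-1 → 1 (borrow)
  1-1-1 → 1 (borrow)
  0-1-1 → 0 (borrow)
  0-0-1 → 1 (borrow)
  1-1-1 → 1 (borrow)
  1-0-1 → 0
  0-1 → 1 (borrow)
  0-1-1 → 0 (borrow)
  1-1-1 → 1 (borrow)
  1-0-1 → 0
  1-0 → 1
  1-0 → 1
  1-1 → 0

0b1101010110110110010111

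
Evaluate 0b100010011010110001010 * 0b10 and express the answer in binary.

Multiply each base-2 digit by 2, carrying:
  0×2 = 0 → write 0
  1×2 = 2 → write 0 carry 1
  0×2+1 = 1 → write 1
  1×2 = 2 → write 0 carry 1
  0×2+1 = 1 → write 1
  0×2 = 0 → write 0
  0×2 = 0 → write 0
  1×2 = 2 → write 0 carry 1
  1×2+1 = 3 → write 1 carry 1
  0×2+1 = 1 → write 1
  1×2 = 2 → write 0 carry 1
  0×2+1 = 1 → write 1
  1×2 = 2 → write 0 carry 1
  1×2+1 = 3 → write 1 carry 1
  0×2+1 = 1 → write 1
  0×2 = 0 → write 0
  1×2 = 2 → write 0 carry 1
  0×2+1 = 1 → write 1
  0×2 = 0 → write 0
  0×2 = 0 → write 0
  1×2 = 2 → write 0 carry 1
  remaining carry: 1

0b1000100110101100010100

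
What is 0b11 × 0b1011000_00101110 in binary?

0b10000100010001010

Multiply each base-2 digit by 3, carrying:
  0×3 = 0 → write 0
  1×3 = 3 → write 1 carry 1
  1×3+1 = 4 → write 0 carry 2
  1×3+2 = 5 → write 1 carry 2
  0×3+2 = 2 → write 0 carry 1
  1×3+1 = 4 → write 0 carry 2
  0×3+2 = 2 → write 0 carry 1
  0×3+1 = 1 → write 1
  0×3 = 0 → write 0
  0×3 = 0 → write 0
  0×3 = 0 → write 0
  1×3 = 3 → write 1 carry 1
  1×3+1 = 4 → write 0 carry 2
  0×3+2 = 2 → write 0 carry 1
  1×3+1 = 4 → write 0 carry 2
  remaining carry: 10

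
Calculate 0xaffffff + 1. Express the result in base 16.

The trailing 6 digits are F (max in base 16), so adding 1 cascades: they roll to 0 and the next digit up increments.

0xb000000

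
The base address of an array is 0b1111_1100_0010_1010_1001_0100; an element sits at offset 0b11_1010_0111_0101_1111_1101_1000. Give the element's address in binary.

Add column by column in base 2, right to left:
  0+0 = 0
  0+0 = 0
  1+0 = 1
  0+1 = 1
  1+1 = 0 carry 1
  0+0+1 = 1
  0+1 = 1
  1+1 = 0 carry 1
  0+1+1 = 0 carry 1
  1+1+1 = 1 carry 1
  0+1+1 = 0 carry 1
  1+1+1 = 1 carry 1
  0+1+1 = 0 carry 1
  1+0+1 = 0 carry 1
  0+1+1 = 0 carry 1
  0+0+1 = 1
  0+1 = 1
  0+1 = 1
  1+1 = 0 carry 1
  1+0+1 = 0 carry 1
  1+0+1 = 0 carry 1
  1+1+1 = 1 carry 1
  1+0+1 = 0 carry 1
  1+1+1 = 1 carry 1
  0+1+1 = 0 carry 1
  0+1+1 = 0 carry 1
  final carry 1

0b100101000111000101001101100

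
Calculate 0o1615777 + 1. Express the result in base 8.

The trailing 3 digits are 7 (max in base 8), so adding 1 cascades: they roll to 0 and the next digit up increments.

0o1616000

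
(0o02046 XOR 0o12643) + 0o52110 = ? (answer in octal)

0o62715

First 0o02046 XOR 0o12643 = 0o10605.
Add column by column in base 8, right to left:
  5+0 = 5
  0+1 = 1
  6+1 = 7
  0+2 = 2
  1+5 = 6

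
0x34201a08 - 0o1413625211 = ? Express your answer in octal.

0o4774167577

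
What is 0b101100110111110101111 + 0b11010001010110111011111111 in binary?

0b11010110111101111010101110

Add column by column in base 2, right to left:
  1+1 = 0 carry 1
  1+1+1 = 1 carry 1
  1+1+1 = 1 carry 1
  1+1+1 = 1 carry 1
  0+1+1 = 0 carry 1
  1+1+1 = 1 carry 1
  0+1+1 = 0 carry 1
  1+1+1 = 1 carry 1
  1+0+1 = 0 carry 1
  1+1+1 = 1 carry 1
  1+1+1 = 1 carry 1
  1+1+1 = 1 carry 1
  0+0+1 = 1
  1+1 = 0 carry 1
  1+1+1 = 1 carry 1
  0+0+1 = 1
  0+1 = 1
  1+0 = 1
  1+1 = 0 carry 1
  0+0+1 = 1
  1+0 = 1
  0+0 = 0
  0+1 = 1
  0+0 = 0
  0+1 = 1
  0+1 = 1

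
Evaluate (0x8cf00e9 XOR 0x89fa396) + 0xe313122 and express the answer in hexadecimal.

0xe81d4a1

First 0x8cf00e9 XOR 0x89fa396 = 0x050a37f.
Add column by column in base 16, right to left:
  f+2 = 1 carry 1
  7+2+1 = a
  3+1 = 4
  a+3 = d
  0+1 = 1
  5+3 = 8
  0+e = e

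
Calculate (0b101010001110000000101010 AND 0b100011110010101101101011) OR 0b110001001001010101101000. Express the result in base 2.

0b110011001011010101101010

0b101010001110000000101010 AND 0b100011110010101101101011 = 0b100010000010000000101010.
Then OR with 0b110001001001010101101000.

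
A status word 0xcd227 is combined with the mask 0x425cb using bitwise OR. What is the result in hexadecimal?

0xcf7ef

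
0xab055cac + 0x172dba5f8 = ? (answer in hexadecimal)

0x21de102a4

Add column by column in base 16, right to left:
  c+8 = 4 carry 1
  a+f+1 = a carry 1
  c+5+1 = 2 carry 1
  5+a+1 = 0 carry 1
  5+b+1 = 1 carry 1
  0+d+1 = e
  b+2 = d
  a+7 = 1 carry 1
  0+1+1 = 2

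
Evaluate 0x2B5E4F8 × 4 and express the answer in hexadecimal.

Multiply each base-16 digit by 4, carrying:
  8×4 = 32 → write 0 carry 2
  F×4+2 = 62 → write E carry 3
  4×4+3 = 19 → write 3 carry 1
  E×4+1 = 57 → write 9 carry 3
  5×4+3 = 23 → write 7 carry 1
  B×4+1 = 45 → write D carry 2
  2×4+2 = 10 → write A

0xAD793E0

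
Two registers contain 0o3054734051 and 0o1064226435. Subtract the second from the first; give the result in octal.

0o1770505414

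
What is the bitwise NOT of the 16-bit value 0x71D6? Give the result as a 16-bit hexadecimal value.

Each hex digit d becomes F−d:
  7→8, 1→E, D→2, 6→9

0x8E29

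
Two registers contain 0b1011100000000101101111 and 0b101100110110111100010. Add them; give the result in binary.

Add column by column in base 2, right to left:
  1+0 = 1
  1+1 = 0 carry 1
  1+0+1 = 0 carry 1
  1+0+1 = 0 carry 1
  0+0+1 = 1
  1+1 = 0 carry 1
  1+1+1 = 1 carry 1
  0+1+1 = 0 carry 1
  1+1+1 = 1 carry 1
  0+0+1 = 1
  0+1 = 1
  0+1 = 1
  0+0 = 0
  0+1 = 1
  0+1 = 1
  0+0 = 0
  0+0 = 0
  1+1 = 0 carry 1
  1+1+1 = 1 carry 1
  1+0+1 = 0 carry 1
  0+1+1 = 0 carry 1
  1+0+1 = 0 carry 1
  final carry 1

0b10001000110111101010001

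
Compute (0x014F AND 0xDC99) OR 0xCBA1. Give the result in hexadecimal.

0xCBA9

0x014F AND 0xDC99 = 0x0009.
Then OR with 0xCBA1.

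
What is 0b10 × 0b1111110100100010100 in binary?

Multiply each base-2 digit by 2, carrying:
  0×2 = 0 → write 0
  0×2 = 0 → write 0
  1×2 = 2 → write 0 carry 1
  0×2+1 = 1 → write 1
  1×2 = 2 → write 0 carry 1
  0×2+1 = 1 → write 1
  0×2 = 0 → write 0
  0×2 = 0 → write 0
  1×2 = 2 → write 0 carry 1
  0×2+1 = 1 → write 1
  0×2 = 0 → write 0
  1×2 = 2 → write 0 carry 1
  0×2+1 = 1 → write 1
  1×2 = 2 → write 0 carry 1
  1×2+1 = 3 → write 1 carry 1
  1×2+1 = 3 → write 1 carry 1
  1×2+1 = 3 → write 1 carry 1
  1×2+1 = 3 → write 1 carry 1
  1×2+1 = 3 → write 1 carry 1
  remaining carry: 1

0b11111101001000101000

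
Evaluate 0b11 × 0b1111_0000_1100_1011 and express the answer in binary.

0b101101001001100001

Multiply each base-2 digit by 3, carrying:
  1×3 = 3 → write 1 carry 1
  1×3+1 = 4 → write 0 carry 2
  0×3+2 = 2 → write 0 carry 1
  1×3+1 = 4 → write 0 carry 2
  0×3+2 = 2 → write 0 carry 1
  0×3+1 = 1 → write 1
  1×3 = 3 → write 1 carry 1
  1×3+1 = 4 → write 0 carry 2
  0×3+2 = 2 → write 0 carry 1
  0×3+1 = 1 → write 1
  0×3 = 0 → write 0
  0×3 = 0 → write 0
  1×3 = 3 → write 1 carry 1
  1×3+1 = 4 → write 0 carry 2
  1×3+2 = 5 → write 1 carry 2
  1×3+2 = 5 → write 1 carry 2
  remaining carry: 10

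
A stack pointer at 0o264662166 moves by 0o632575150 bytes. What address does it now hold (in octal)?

0o1117457336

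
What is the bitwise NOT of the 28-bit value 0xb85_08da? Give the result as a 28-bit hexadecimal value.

0x47af725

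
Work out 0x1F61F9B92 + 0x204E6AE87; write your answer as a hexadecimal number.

Add column by column in base 16, right to left:
  2+7 = 9
  9+8 = 1 carry 1
  B+E+1 = A carry 1
  9+A+1 = 4 carry 1
  F+6+1 = 6 carry 1
  1+E+1 = 0 carry 1
  6+4+1 = B
  F+0 = F
  1+2 = 3

0x3FB064A19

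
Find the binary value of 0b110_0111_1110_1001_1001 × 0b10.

Multiply each base-2 digit by 2, carrying:
  1×2 = 2 → write 0 carry 1
  0×2+1 = 1 → write 1
  0×2 = 0 → write 0
  1×2 = 2 → write 0 carry 1
  1×2+1 = 3 → write 1 carry 1
  0×2+1 = 1 → write 1
  0×2 = 0 → write 0
  1×2 = 2 → write 0 carry 1
  0×2+1 = 1 → write 1
  1×2 = 2 → write 0 carry 1
  1×2+1 = 3 → write 1 carry 1
  1×2+1 = 3 → write 1 carry 1
  1×2+1 = 3 → write 1 carry 1
  1×2+1 = 3 → write 1 carry 1
  1×2+1 = 3 → write 1 carry 1
  0×2+1 = 1 → write 1
  0×2 = 0 → write 0
  1×2 = 2 → write 0 carry 1
  1×2+1 = 3 → write 1 carry 1
  remaining carry: 1

0b11001111110100110010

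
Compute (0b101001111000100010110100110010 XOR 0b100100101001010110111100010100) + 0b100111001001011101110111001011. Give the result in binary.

0b110100011011010001111111110001

First 0b101001111000100010110100110010 XOR 0b100100101001010110111100010100 = 0b001101010001110100001000100110.
Add column by column in base 2, right to left:
  0+1 = 1
  1+1 = 0 carry 1
  1+0+1 = 0 carry 1
  0+1+1 = 0 carry 1
  0+0+1 = 1
  1+0 = 1
  0+1 = 1
  0+1 = 1
  0+1 = 1
  1+0 = 1
  0+1 = 1
  0+1 = 1
  0+1 = 1
  0+0 = 0
  1+1 = 0 carry 1
  0+1+1 = 0 carry 1
  1+1+1 = 1 carry 1
  1+0+1 = 0 carry 1
  1+1+1 = 1 carry 1
  0+0+1 = 1
  0+0 = 0
  0+1 = 1
  1+0 = 1
  0+0 = 0
  1+1 = 0 carry 1
  0+1+1 = 0 carry 1
  1+1+1 = 1 carry 1
  1+0+1 = 0 carry 1
  0+0+1 = 1
  0+1 = 1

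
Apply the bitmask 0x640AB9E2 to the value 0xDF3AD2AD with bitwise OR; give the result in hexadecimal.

OR each hex digit independently (no carries):
  D|6=F, F|4=F, 3|0=3, A|A=A, D|B=F, 2|9=B, A|E=E, D|2=F

0xFF3AFBEF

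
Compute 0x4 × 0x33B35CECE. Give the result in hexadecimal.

0xCECD73B38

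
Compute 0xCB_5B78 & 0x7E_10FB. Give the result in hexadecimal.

0x4A1078

AND each hex digit independently (no carries):
  C&7=4, B&E=A, 5&1=1, B&0=0, 7&F=7, 8&B=8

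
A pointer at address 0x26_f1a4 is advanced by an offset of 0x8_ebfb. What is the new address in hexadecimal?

0x2fdd9f

Add column by column in base 16, right to left:
  4+b = f
  a+f = 9 carry 1
  1+b+1 = d
  f+e = d carry 1
  6+8+1 = f
  2+0 = 2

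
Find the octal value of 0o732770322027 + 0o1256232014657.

Add column by column in base 8, right to left:
  7+7 = 6 carry 1
  2+5+1 = 0 carry 1
  0+6+1 = 7
  2+4 = 6
  2+1 = 3
  3+0 = 3
  0+2 = 2
  7+3 = 2 carry 1
  7+2+1 = 2 carry 1
  2+6+1 = 1 carry 1
  3+5+1 = 1 carry 1
  7+2+1 = 2 carry 1
  0+1+1 = 2

0o2211222336706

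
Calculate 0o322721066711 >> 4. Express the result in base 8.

4 bits is not a whole number of base-8 digits; in binary: 11010010111010001000110110111001001 >> 4 = 1101001011101000100011011011100.

0o15135043334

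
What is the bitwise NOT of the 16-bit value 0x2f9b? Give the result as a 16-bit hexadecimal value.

0xd064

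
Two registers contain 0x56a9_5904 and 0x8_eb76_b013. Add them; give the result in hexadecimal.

Add column by column in base 16, right to left:
  4+3 = 7
  0+1 = 1
  9+0 = 9
  5+b = 0 carry 1
  9+6+1 = 0 carry 1
  a+7+1 = 2 carry 1
  6+b+1 = 2 carry 1
  5+e+1 = 4 carry 1
  0+8+1 = 9

0x942200917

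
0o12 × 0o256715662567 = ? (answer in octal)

0o3325012373246

Multiply each base-8 digit by 10, carrying:
  7×10 = 70 → write 6 carry 8
  6×10+8 = 68 → write 4 carry 8
  5×10+8 = 58 → write 2 carry 7
  2×10+7 = 27 → write 3 carry 3
  6×10+3 = 63 → write 7 carry 7
  6×10+7 = 67 → write 3 carry 8
  5×10+8 = 58 → write 2 carry 7
  1×10+7 = 17 → write 1 carry 2
  7×10+2 = 72 → write 0 carry 9
  6×10+9 = 69 → write 5 carry 8
  5×10+8 = 58 → write 2 carry 7
  2×10+7 = 27 → write 3 carry 3
  remaining carry: 3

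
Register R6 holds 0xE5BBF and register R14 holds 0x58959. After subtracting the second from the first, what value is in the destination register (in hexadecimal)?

Subtract column by column in base 16:
  F-9 → 6
  B-5 → 6
  B-9 → 2
  5-8 → D (borrow)
  E-5-1 → 8

0x8D266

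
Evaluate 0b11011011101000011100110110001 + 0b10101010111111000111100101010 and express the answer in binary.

0b110000110100111100100011011011

Add column by column in base 2, right to left:
  1+0 = 1
  0+1 = 1
  0+0 = 0
  0+1 = 1
  1+0 = 1
  1+1 = 0 carry 1
  0+0+1 = 1
  1+0 = 1
  1+1 = 0 carry 1
  0+1+1 = 0 carry 1
  0+1+1 = 0 carry 1
  1+1+1 = 1 carry 1
  1+0+1 = 0 carry 1
  1+0+1 = 0 carry 1
  0+0+1 = 1
  0+1 = 1
  0+1 = 1
  0+1 = 1
  1+1 = 0 carry 1
  0+1+1 = 0 carry 1
  1+1+1 = 1 carry 1
  1+0+1 = 0 carry 1
  1+1+1 = 1 carry 1
  0+0+1 = 1
  1+1 = 0 carry 1
  1+0+1 = 0 carry 1
  0+1+1 = 0 carry 1
  1+0+1 = 0 carry 1
  1+1+1 = 1 carry 1
  final carry 1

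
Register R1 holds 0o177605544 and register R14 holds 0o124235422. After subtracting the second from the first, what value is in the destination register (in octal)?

0o53350122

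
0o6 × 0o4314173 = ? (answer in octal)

Multiply each base-8 digit by 6, carrying:
  3×6 = 18 → write 2 carry 2
  7×6+2 = 44 → write 4 carry 5
  1×6+5 = 11 → write 3 carry 1
  4×6+1 = 25 → write 1 carry 3
  1×6+3 = 9 → write 1 carry 1
  3×6+1 = 19 → write 3 carry 2
  4×6+2 = 26 → write 2 carry 3
  remaining carry: 3

0o32311342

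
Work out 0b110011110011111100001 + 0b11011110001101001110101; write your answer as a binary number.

0b100010010000001001010110

Add column by column in base 2, right to left:
  1+1 = 0 carry 1
  0+0+1 = 1
  0+1 = 1
  0+0 = 0
  0+1 = 1
  1+1 = 0 carry 1
  1+1+1 = 1 carry 1
  1+0+1 = 0 carry 1
  1+0+1 = 0 carry 1
  1+1+1 = 1 carry 1
  1+0+1 = 0 carry 1
  0+1+1 = 0 carry 1
  0+1+1 = 0 carry 1
  1+0+1 = 0 carry 1
  1+0+1 = 0 carry 1
  1+0+1 = 0 carry 1
  1+1+1 = 1 carry 1
  0+1+1 = 0 carry 1
  0+1+1 = 0 carry 1
  1+1+1 = 1 carry 1
  1+0+1 = 0 carry 1
  0+1+1 = 0 carry 1
  0+1+1 = 0 carry 1
  final carry 1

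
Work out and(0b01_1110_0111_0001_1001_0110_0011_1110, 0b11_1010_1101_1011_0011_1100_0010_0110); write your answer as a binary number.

AND bit by bit (1 only where both bits are 1):
  011110011100011001011000111110
& 111010110110110011110000100110
= 011010010100010001010000100110

0b011010010100010001010000100110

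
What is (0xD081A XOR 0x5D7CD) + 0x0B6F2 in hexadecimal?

0x996C9

First 0xD081A XOR 0x5D7CD = 0x8DFD7.
Add column by column in base 16, right to left:
  7+2 = 9
  D+F = C carry 1
  F+6+1 = 6 carry 1
  D+B+1 = 9 carry 1
  8+0+1 = 9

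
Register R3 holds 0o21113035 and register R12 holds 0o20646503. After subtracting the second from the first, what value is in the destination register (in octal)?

0o244332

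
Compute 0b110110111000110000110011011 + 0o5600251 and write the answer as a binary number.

0o5600251 = 0b101110000000010101001 in binary.
Add column by column in base 2, right to left:
  1+1 = 0 carry 1
  1+0+1 = 0 carry 1
  0+0+1 = 1
  1+1 = 0 carry 1
  1+0+1 = 0 carry 1
  0+1+1 = 0 carry 1
  0+0+1 = 1
  1+1 = 0 carry 1
  1+0+1 = 0 carry 1
  0+0+1 = 1
  0+0 = 0
  0+0 = 0
  0+0 = 0
  1+0 = 1
  1+0 = 1
  0+0 = 0
  0+1 = 1
  0+1 = 1
  1+1 = 0 carry 1
  1+0+1 = 0 carry 1
  1+1+1 = 1 carry 1
  0+0+1 = 1
  1+0 = 1
  1+0 = 1
  0+0 = 0
  1+0 = 1
  1+0 = 1

0b110111100110110001001000100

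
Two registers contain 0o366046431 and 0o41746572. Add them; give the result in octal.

0o430015223

Add column by column in base 8, right to left:
  1+2 = 3
  3+7 = 2 carry 1
  4+5+1 = 2 carry 1
  6+6+1 = 5 carry 1
  4+4+1 = 1 carry 1
  0+7+1 = 0 carry 1
  6+1+1 = 0 carry 1
  6+4+1 = 3 carry 1
  3+0+1 = 4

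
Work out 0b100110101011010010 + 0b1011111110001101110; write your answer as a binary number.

0b10000110011101000000

Add column by column in base 2, right to left:
  0+0 = 0
  1+1 = 0 carry 1
  0+1+1 = 0 carry 1
  0+1+1 = 0 carry 1
  1+0+1 = 0 carry 1
  0+1+1 = 0 carry 1
  1+1+1 = 1 carry 1
  1+0+1 = 0 carry 1
  0+0+1 = 1
  1+0 = 1
  0+1 = 1
  1+1 = 0 carry 1
  0+1+1 = 0 carry 1
  1+1+1 = 1 carry 1
  1+1+1 = 1 carry 1
  0+1+1 = 0 carry 1
  0+1+1 = 0 carry 1
  1+0+1 = 0 carry 1
  0+1+1 = 0 carry 1
  final carry 1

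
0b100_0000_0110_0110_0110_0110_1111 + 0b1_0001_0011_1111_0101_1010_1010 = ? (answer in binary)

0b101000110100101110000011001

Add column by column in base 2, right to left:
  1+0 = 1
  1+1 = 0 carry 1
  1+0+1 = 0 carry 1
  1+1+1 = 1 carry 1
  0+0+1 = 1
  1+1 = 0 carry 1
  1+0+1 = 0 carry 1
  0+1+1 = 0 carry 1
  0+1+1 = 0 carry 1
  1+0+1 = 0 carry 1
  1+1+1 = 1 carry 1
  0+0+1 = 1
  0+1 = 1
  1+1 = 0 carry 1
  1+1+1 = 1 carry 1
  0+1+1 = 0 carry 1
  0+1+1 = 0 carry 1
  1+1+1 = 1 carry 1
  1+0+1 = 0 carry 1
  0+0+1 = 1
  0+1 = 1
  0+0 = 0
  0+0 = 0
  0+0 = 0
  0+1 = 1
  0+0 = 0
  1+0 = 1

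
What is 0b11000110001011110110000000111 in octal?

0o3061366007

Group the bits in threes: 011 000 110 001 011 110 110 000 000 111 → 3061366007.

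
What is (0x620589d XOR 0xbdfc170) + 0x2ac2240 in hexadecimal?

First 0x620589d XOR 0xbdfc170 = 0xdff99ed.
Add column by column in base 16, right to left:
  d+0 = d
  e+4 = 2 carry 1
  9+2+1 = c
  9+2 = b
  f+c = b carry 1
  f+a+1 = a carry 1
  d+2+1 = 0 carry 1
  final carry 1

0x10abbc2d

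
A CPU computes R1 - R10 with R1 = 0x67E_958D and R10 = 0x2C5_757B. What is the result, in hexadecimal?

0x3B92012

Subtract column by column in base 16:
  D-B → 2
  8-7 → 1
  5-5 → 0
  9-7 → 2
  E-5 → 9
  7-C → B (borrow)
  6-2-1 → 3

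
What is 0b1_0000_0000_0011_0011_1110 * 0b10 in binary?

0b1000000000011001111100

Multiply each base-2 digit by 2, carrying:
  0×2 = 0 → write 0
  1×2 = 2 → write 0 carry 1
  1×2+1 = 3 → write 1 carry 1
  1×2+1 = 3 → write 1 carry 1
  1×2+1 = 3 → write 1 carry 1
  1×2+1 = 3 → write 1 carry 1
  0×2+1 = 1 → write 1
  0×2 = 0 → write 0
  1×2 = 2 → write 0 carry 1
  1×2+1 = 3 → write 1 carry 1
  0×2+1 = 1 → write 1
  0×2 = 0 → write 0
  0×2 = 0 → write 0
  0×2 = 0 → write 0
  0×2 = 0 → write 0
  0×2 = 0 → write 0
  0×2 = 0 → write 0
  0×2 = 0 → write 0
  0×2 = 0 → write 0
  0×2 = 0 → write 0
  1×2 = 2 → write 0 carry 1
  remaining carry: 1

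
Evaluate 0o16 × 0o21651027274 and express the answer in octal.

0o371476507110

Multiply each base-8 digit by 14, carrying:
  4×14 = 56 → write 0 carry 7
  7×14+7 = 105 → write 1 carry 13
  2×14+13 = 41 → write 1 carry 5
  7×14+5 = 103 → write 7 carry 12
  2×14+12 = 40 → write 0 carry 5
  0×14+5 = 5 → write 5
  1×14 = 14 → write 6 carry 1
  5×14+1 = 71 → write 7 carry 8
  6×14+8 = 92 → write 4 carry 11
  1×14+11 = 25 → write 1 carry 3
  2×14+3 = 31 → write 7 carry 3
  remaining carry: 3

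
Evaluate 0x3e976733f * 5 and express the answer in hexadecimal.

0x138f50403b

Multiply each base-16 digit by 5, carrying:
  f×5 = 75 → write b carry 4
  3×5+4 = 19 → write 3 carry 1
  3×5+1 = 16 → write 0 carry 1
  7×5+1 = 36 → write 4 carry 2
  6×5+2 = 32 → write 0 carry 2
  7×5+2 = 37 → write 5 carry 2
  9×5+2 = 47 → write f carry 2
  e×5+2 = 72 → write 8 carry 4
  3×5+4 = 19 → write 3 carry 1
  remaining carry: 1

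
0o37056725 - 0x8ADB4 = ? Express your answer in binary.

0b11100111011000000100001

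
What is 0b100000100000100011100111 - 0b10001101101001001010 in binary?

Subtract column by column in base 2:
  1-0 → 1
  1-1 → 0
  1-0 → 1
  0-1 → 1 (borrow)
  0-0-1 → 1 (borrow)
  1-0-1 → 0
  1-1 → 0
  1-0 → 1
  0-0 → 0
  0-1 → 1 (borrow)
  0-0-1 → 1 (borrow)
  1-1-1 → 1 (borrow)
  0-1-1 → 0 (borrow)
  0-0-1 → 1 (borrow)
  0-1-1 → 0 (borrow)
  0-1-1 → 0 (borrow)
  0-0-1 → 1 (borrow)
  1-0-1 → 0
  0-0 → 0
  0-1 → 1 (borrow)
  0-0-1 → 1 (borrow)
  0-0-1 → 1 (borrow)
  0-0-1 → 1 (borrow)
  1-0-1 → 0

0b11110010010111010011101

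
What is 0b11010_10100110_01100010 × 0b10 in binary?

Multiply each base-2 digit by 2, carrying:
  0×2 = 0 → write 0
  1×2 = 2 → write 0 carry 1
  0×2+1 = 1 → write 1
  0×2 = 0 → write 0
  0×2 = 0 → write 0
  1×2 = 2 → write 0 carry 1
  1×2+1 = 3 → write 1 carry 1
  0×2+1 = 1 → write 1
  0×2 = 0 → write 0
  1×2 = 2 → write 0 carry 1
  1×2+1 = 3 → write 1 carry 1
  0×2+1 = 1 → write 1
  0×2 = 0 → write 0
  1×2 = 2 → write 0 carry 1
  0×2+1 = 1 → write 1
  1×2 = 2 → write 0 carry 1
  0×2+1 = 1 → write 1
  1×2 = 2 → write 0 carry 1
  0×2+1 = 1 → write 1
  1×2 = 2 → write 0 carry 1
  1×2+1 = 3 → write 1 carry 1
  remaining carry: 1

0b1101010100110011000100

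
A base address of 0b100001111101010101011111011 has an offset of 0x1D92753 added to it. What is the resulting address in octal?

0b100001111101010101011111011 = 0o417525373 in octal.
0x1D92753 = 0o166223523 in octal.
Add column by column in base 8, right to left:
  3+3 = 6
  7+2 = 1 carry 1
  3+5+1 = 1 carry 1
  5+3+1 = 1 carry 1
  2+2+1 = 5
  5+2 = 7
  7+6 = 5 carry 1
  1+6+1 = 0 carry 1
  4+1+1 = 6

0o605751116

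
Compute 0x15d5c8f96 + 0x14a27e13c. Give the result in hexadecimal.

Add column by column in base 16, right to left:
  6+c = 2 carry 1
  9+3+1 = d
  f+1 = 0 carry 1
  8+e+1 = 7 carry 1
  c+7+1 = 4 carry 1
  5+2+1 = 8
  d+a = 7 carry 1
  5+4+1 = a
  1+1 = 2

0x2a78470d2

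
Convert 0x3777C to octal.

0o673574

Expand each hex digit to 4 bits: 3=0011 7=0111 7=0111 7=0111 C=1100.
Group the bits in threes: 110 111 011 101 111 100 → 673574.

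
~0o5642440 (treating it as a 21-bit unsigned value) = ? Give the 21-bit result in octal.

0o2135337

Each oct digit d becomes 7−d:
  5→2, 6→1, 4→3, 2→5, 4→3, 4→3, 0→7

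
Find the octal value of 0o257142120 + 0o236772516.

Add column by column in base 8, right to left:
  0+6 = 6
  2+1 = 3
  1+5 = 6
  2+2 = 4
  4+7 = 3 carry 1
  1+7+1 = 1 carry 1
  7+6+1 = 6 carry 1
  5+3+1 = 1 carry 1
  2+2+1 = 5

0o516134636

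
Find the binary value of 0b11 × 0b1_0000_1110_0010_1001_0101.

0b1100101010011110111111

Multiply each base-2 digit by 3, carrying:
  1×3 = 3 → write 1 carry 1
  0×3+1 = 1 → write 1
  1×3 = 3 → write 1 carry 1
  0×3+1 = 1 → write 1
  1×3 = 3 → write 1 carry 1
  0×3+1 = 1 → write 1
  0×3 = 0 → write 0
  1×3 = 3 → write 1 carry 1
  0×3+1 = 1 → write 1
  1×3 = 3 → write 1 carry 1
  0×3+1 = 1 → write 1
  0×3 = 0 → write 0
  0×3 = 0 → write 0
  1×3 = 3 → write 1 carry 1
  1×3+1 = 4 → write 0 carry 2
  1×3+2 = 5 → write 1 carry 2
  0×3+2 = 2 → write 0 carry 1
  0×3+1 = 1 → write 1
  0×3 = 0 → write 0
  0×3 = 0 → write 0
  1×3 = 3 → write 1 carry 1
  remaining carry: 1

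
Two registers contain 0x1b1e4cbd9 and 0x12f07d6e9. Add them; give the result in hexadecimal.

Add column by column in base 16, right to left:
  9+9 = 2 carry 1
  d+e+1 = c carry 1
  b+6+1 = 2 carry 1
  c+d+1 = a carry 1
  4+7+1 = c
  e+0 = e
  1+f = 0 carry 1
  b+2+1 = e
  1+1 = 2

0x2e0eca2c2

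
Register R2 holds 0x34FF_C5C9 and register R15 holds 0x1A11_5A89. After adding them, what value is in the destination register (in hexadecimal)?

Add column by column in base 16, right to left:
  9+9 = 2 carry 1
  C+8+1 = 5 carry 1
  5+A+1 = 0 carry 1
  C+5+1 = 2 carry 1
  F+1+1 = 1 carry 1
  F+1+1 = 1 carry 1
  4+A+1 = F
  3+1 = 4

0x4F112052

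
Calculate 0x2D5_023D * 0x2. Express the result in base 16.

Multiply each base-16 digit by 2, carrying:
  D×2 = 26 → write A carry 1
  3×2+1 = 7 → write 7
  2×2 = 4 → write 4
  0×2 = 0 → write 0
  5×2 = 10 → write A
  D×2 = 26 → write A carry 1
  2×2+1 = 5 → write 5

0x5AA047A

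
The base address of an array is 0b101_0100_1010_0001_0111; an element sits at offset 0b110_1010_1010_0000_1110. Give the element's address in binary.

Add column by column in base 2, right to left:
  1+0 = 1
  1+1 = 0 carry 1
  1+1+1 = 1 carry 1
  0+1+1 = 0 carry 1
  1+0+1 = 0 carry 1
  0+0+1 = 1
  0+0 = 0
  0+0 = 0
  0+0 = 0
  1+1 = 0 carry 1
  0+0+1 = 1
  1+1 = 0 carry 1
  0+0+1 = 1
  0+1 = 1
  1+0 = 1
  0+1 = 1
  1+0 = 1
  0+1 = 1
  1+1 = 0 carry 1
  final carry 1

0b10111111010000100101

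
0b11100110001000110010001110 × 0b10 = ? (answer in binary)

Multiply each base-2 digit by 2, carrying:
  0×2 = 0 → write 0
  1×2 = 2 → write 0 carry 1
  1×2+1 = 3 → write 1 carry 1
  1×2+1 = 3 → write 1 carry 1
  0×2+1 = 1 → write 1
  0×2 = 0 → write 0
  0×2 = 0 → write 0
  1×2 = 2 → write 0 carry 1
  0×2+1 = 1 → write 1
  0×2 = 0 → write 0
  1×2 = 2 → write 0 carry 1
  1×2+1 = 3 → write 1 carry 1
  0×2+1 = 1 → write 1
  0×2 = 0 → write 0
  0×2 = 0 → write 0
  1×2 = 2 → write 0 carry 1
  0×2+1 = 1 → write 1
  0×2 = 0 → write 0
  0×2 = 0 → write 0
  1×2 = 2 → write 0 carry 1
  1×2+1 = 3 → write 1 carry 1
  0×2+1 = 1 → write 1
  0×2 = 0 → write 0
  1×2 = 2 → write 0 carry 1
  1×2+1 = 3 → write 1 carry 1
  1×2+1 = 3 → write 1 carry 1
  remaining carry: 1

0b111001100010001100100011100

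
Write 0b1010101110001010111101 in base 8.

Group the bits in threes: 001 010 101 110 001 010 111 101 → 12561275.

0o12561275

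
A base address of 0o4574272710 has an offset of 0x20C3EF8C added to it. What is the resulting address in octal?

0x20C3EF8C = 0o4060767614 in octal.
Add column by column in base 8, right to left:
  0+4 = 4
  1+1 = 2
  7+6 = 5 carry 1
  2+7+1 = 2 carry 1
  7+6+1 = 6 carry 1
  2+7+1 = 2 carry 1
  4+0+1 = 5
  7+6 = 5 carry 1
  5+0+1 = 6
  4+4 = 0 carry 1
  final carry 1

0o10655262524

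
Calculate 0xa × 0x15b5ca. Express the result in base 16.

Multiply each base-16 digit by 10, carrying:
  a×10 = 100 → write 4 carry 6
  c×10+6 = 126 → write e carry 7
  5×10+7 = 57 → write 9 carry 3
  b×10+3 = 113 → write 1 carry 7
  5×10+7 = 57 → write 9 carry 3
  1×10+3 = 13 → write d

0xd919e4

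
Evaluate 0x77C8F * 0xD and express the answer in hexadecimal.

0x615343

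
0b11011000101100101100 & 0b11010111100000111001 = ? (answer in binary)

0b11010000100000101000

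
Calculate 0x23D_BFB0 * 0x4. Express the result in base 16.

Multiply each base-16 digit by 4, carrying:
  0×4 = 0 → write 0
  B×4 = 44 → write C carry 2
  F×4+2 = 62 → write E carry 3
  B×4+3 = 47 → write F carry 2
  D×4+2 = 54 → write 6 carry 3
  3×4+3 = 15 → write F
  2×4 = 8 → write 8

0x8F6FEC0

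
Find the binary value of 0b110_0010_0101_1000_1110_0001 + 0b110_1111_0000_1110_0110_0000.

Add column by column in base 2, right to left:
  1+0 = 1
  0+0 = 0
  0+0 = 0
  0+0 = 0
  0+0 = 0
  1+1 = 0 carry 1
  1+1+1 = 1 carry 1
  1+0+1 = 0 carry 1
  0+0+1 = 1
  0+1 = 1
  0+1 = 1
  1+1 = 0 carry 1
  1+0+1 = 0 carry 1
  0+0+1 = 1
  1+0 = 1
  0+0 = 0
  0+1 = 1
  1+1 = 0 carry 1
  0+1+1 = 0 carry 1
  0+1+1 = 0 carry 1
  0+0+1 = 1
  1+1 = 0 carry 1
  1+1+1 = 1 carry 1
  final carry 1

0b110100010110011101000001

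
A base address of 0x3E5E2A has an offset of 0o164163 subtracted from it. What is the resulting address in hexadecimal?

0x3D75B7

0o164163 = 0xE873 in hexadecimal.
Subtract column by column in base 16:
  A-3 → 7
  2-7 → B (borrow)
  E-8-1 → 5
  5-E → 7 (borrow)
  E-0-1 → D
  3-0 → 3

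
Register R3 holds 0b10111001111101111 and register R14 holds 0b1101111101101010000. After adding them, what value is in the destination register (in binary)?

Add column by column in base 2, right to left:
  1+0 = 1
  1+0 = 1
  1+0 = 1
  1+0 = 1
  0+1 = 1
  1+0 = 1
  1+1 = 0 carry 1
  1+0+1 = 0 carry 1
  1+1+1 = 1 carry 1
  1+1+1 = 1 carry 1
  0+0+1 = 1
  0+1 = 1
  1+1 = 0 carry 1
  1+1+1 = 1 carry 1
  1+1+1 = 1 carry 1
  0+1+1 = 0 carry 1
  1+0+1 = 0 carry 1
  0+1+1 = 0 carry 1
  0+1+1 = 0 carry 1
  final carry 1

0b10000110111100111111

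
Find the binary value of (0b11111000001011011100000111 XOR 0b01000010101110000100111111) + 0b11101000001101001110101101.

First 0b11111000001011011100000111 XOR 0b01000010101110000100111111 = 0b10111010100101011000111000.
Add column by column in base 2, right to left:
  0+1 = 1
  0+0 = 0
  0+1 = 1
  1+1 = 0 carry 1
  1+0+1 = 0 carry 1
  1+1+1 = 1 carry 1
  0+0+1 = 1
  0+1 = 1
  0+1 = 1
  1+1 = 0 carry 1
  1+0+1 = 0 carry 1
  0+0+1 = 1
  1+1 = 0 carry 1
  0+0+1 = 1
  1+1 = 0 carry 1
  0+1+1 = 0 carry 1
  0+0+1 = 1
  1+0 = 1
  0+0 = 0
  1+0 = 1
  0+0 = 0
  1+1 = 0 carry 1
  1+0+1 = 0 carry 1
  1+1+1 = 1 carry 1
  0+1+1 = 0 carry 1
  1+1+1 = 1 carry 1
  final carry 1

0b110100010110010100111100101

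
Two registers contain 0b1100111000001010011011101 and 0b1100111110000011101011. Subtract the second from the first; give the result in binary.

0b1011010000011001111110010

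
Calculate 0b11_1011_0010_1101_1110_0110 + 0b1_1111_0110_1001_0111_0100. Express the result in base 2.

0b10110101001011101011010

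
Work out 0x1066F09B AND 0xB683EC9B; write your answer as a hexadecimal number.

0x1002E09B

AND each hex digit independently (no carries):
  1&B=1, 0&6=0, 6&8=0, 6&3=2, F&E=E, 0&C=0, 9&9=9, B&B=B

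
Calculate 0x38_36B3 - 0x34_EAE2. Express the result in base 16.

Subtract column by column in base 16:
  3-2 → 1
  B-E → D (borrow)
  6-A-1 → B (borrow)
  3-E-1 → 4 (borrow)
  8-4-1 → 3
  3-3 → 0

0x34BD1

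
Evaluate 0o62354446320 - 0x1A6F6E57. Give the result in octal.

0o57120557171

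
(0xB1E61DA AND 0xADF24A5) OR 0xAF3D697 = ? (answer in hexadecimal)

0xAFFF697

0xB1E61DA AND 0xADF24A5 = 0xA1E2080.
Then OR with 0xAF3D697.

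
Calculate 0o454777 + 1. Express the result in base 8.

0o455000

The trailing 3 digits are 7 (max in base 8), so adding 1 cascades: they roll to 0 and the next digit up increments.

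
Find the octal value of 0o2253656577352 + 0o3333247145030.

0o5607125744402

Add column by column in base 8, right to left:
  2+0 = 2
  5+3 = 0 carry 1
  3+0+1 = 4
  7+5 = 4 carry 1
  7+4+1 = 4 carry 1
  5+1+1 = 7
  6+7 = 5 carry 1
  5+4+1 = 2 carry 1
  6+2+1 = 1 carry 1
  3+3+1 = 7
  5+3 = 0 carry 1
  2+3+1 = 6
  2+3 = 5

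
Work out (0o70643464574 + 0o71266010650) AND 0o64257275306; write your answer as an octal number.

Add column by column in base 8, right to left:
  4+0 = 4
  7+5 = 4 carry 1
  5+6+1 = 4 carry 1
  4+0+1 = 5
  6+1 = 7
  4+0 = 4
  3+6 = 1 carry 1
  4+6+1 = 3 carry 1
  6+2+1 = 1 carry 1
  0+1+1 = 2
  7+7 = 6 carry 1
  final carry 1
Sum = 0o162131475444; now AND with 0o64257275306:
  1&0=0, 6&6=6, 2&4=0, 1&2=0, 3&5=1, 1&7=1, 4&2=0, 7&7=7, 5&5=5, 4&3=0, 4&0=0, 4&6=4

0o60011075004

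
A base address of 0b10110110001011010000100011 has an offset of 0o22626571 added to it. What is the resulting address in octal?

0b10110110001011010000100011 = 0o266132043 in octal.
Add column by column in base 8, right to left:
  3+1 = 4
  4+7 = 3 carry 1
  0+5+1 = 6
  2+6 = 0 carry 1
  3+2+1 = 6
  1+6 = 7
  6+2 = 0 carry 1
  6+2+1 = 1 carry 1
  2+0+1 = 3

0o310760634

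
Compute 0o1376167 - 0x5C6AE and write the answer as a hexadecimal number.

0x35C9

0o1376167 = 0x5FC77 in hexadecimal.
Subtract column by column in base 16:
  7-E → 9 (borrow)
  7-A-1 → C (borrow)
  C-6-1 → 5
  F-C → 3
  5-5 → 0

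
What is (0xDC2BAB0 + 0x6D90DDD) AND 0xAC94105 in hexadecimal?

Add column by column in base 16, right to left:
  0+D = D
  B+D = 8 carry 1
  A+D+1 = 8 carry 1
  B+0+1 = C
  2+9 = B
  C+D = 9 carry 1
  D+6+1 = 4 carry 1
  final carry 1
Sum = 0x149BC88D; now AND with 0xAC94105:
  1&0=0, 4&A=0, 9&C=8, B&9=9, C&4=4, 8&1=0, 8&0=0, D&5=5

0x894005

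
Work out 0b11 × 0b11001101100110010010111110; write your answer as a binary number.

0b1001101000110010111000111010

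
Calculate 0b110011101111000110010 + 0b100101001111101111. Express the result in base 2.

0b111000011001000100001

Add column by column in base 2, right to left:
  0+1 = 1
  1+1 = 0 carry 1
  0+1+1 = 0 carry 1
  0+1+1 = 0 carry 1
  1+0+1 = 0 carry 1
  1+1+1 = 1 carry 1
  0+1+1 = 0 carry 1
  0+1+1 = 0 carry 1
  0+1+1 = 0 carry 1
  1+1+1 = 1 carry 1
  1+0+1 = 0 carry 1
  1+0+1 = 0 carry 1
  1+1+1 = 1 carry 1
  0+0+1 = 1
  1+1 = 0 carry 1
  1+0+1 = 0 carry 1
  1+0+1 = 0 carry 1
  0+1+1 = 0 carry 1
  0+0+1 = 1
  1+0 = 1
  1+0 = 1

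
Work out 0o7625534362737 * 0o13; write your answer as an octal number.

0o125556371160225

Multiply each base-8 digit by 11, carrying:
  7×11 = 77 → write 5 carry 9
  3×11+9 = 42 → write 2 carry 5
  7×11+5 = 82 → write 2 carry 10
  2×11+10 = 32 → write 0 carry 4
  6×11+4 = 70 → write 6 carry 8
  3×11+8 = 41 → write 1 carry 5
  4×11+5 = 49 → write 1 carry 6
  3×11+6 = 39 → write 7 carry 4
  5×11+4 = 59 → write 3 carry 7
  5×11+7 = 62 → write 6 carry 7
  2×11+7 = 29 → write 5 carry 3
  6×11+3 = 69 → write 5 carry 8
  7×11+8 = 85 → write 5 carry 10
  remaining carry: 12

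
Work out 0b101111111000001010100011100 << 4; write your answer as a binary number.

Left shift by 4: append 4 zero bits.

0b1011111110000010101000111000000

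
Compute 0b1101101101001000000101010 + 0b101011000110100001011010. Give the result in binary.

0b10011000101111100010000100

Add column by column in base 2, right to left:
  0+0 = 0
  1+1 = 0 carry 1
  0+0+1 = 1
  1+1 = 0 carry 1
  0+1+1 = 0 carry 1
  1+0+1 = 0 carry 1
  0+1+1 = 0 carry 1
  0+0+1 = 1
  0+0 = 0
  0+0 = 0
  0+0 = 0
  0+1 = 1
  1+0 = 1
  0+1 = 1
  0+1 = 1
  1+0 = 1
  0+0 = 0
  1+0 = 1
  1+1 = 0 carry 1
  0+1+1 = 0 carry 1
  1+0+1 = 0 carry 1
  1+1+1 = 1 carry 1
  0+0+1 = 1
  1+1 = 0 carry 1
  1+0+1 = 0 carry 1
  final carry 1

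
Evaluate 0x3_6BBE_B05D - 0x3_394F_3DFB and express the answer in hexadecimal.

Subtract column by column in base 16:
  D-B → 2
  5-F → 6 (borrow)
  0-D-1 → 2 (borrow)
  B-3-1 → 7
  E-F → F (borrow)
  B-4-1 → 6
  B-9 → 2
  6-3 → 3
  3-3 → 0

0x326F7262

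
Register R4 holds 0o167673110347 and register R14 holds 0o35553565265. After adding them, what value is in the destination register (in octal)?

0o225446675634

Add column by column in base 8, right to left:
  7+5 = 4 carry 1
  4+6+1 = 3 carry 1
  3+2+1 = 6
  0+5 = 5
  1+6 = 7
  1+5 = 6
  3+3 = 6
  7+5 = 4 carry 1
  6+5+1 = 4 carry 1
  7+5+1 = 5 carry 1
  6+3+1 = 2 carry 1
  1+0+1 = 2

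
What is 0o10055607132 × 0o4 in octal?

0o40267034550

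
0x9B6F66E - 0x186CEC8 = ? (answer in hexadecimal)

Subtract column by column in base 16:
  E-8 → 6
  6-C → A (borrow)
  6-E-1 → 7 (borrow)
  F-C-1 → 2
  6-6 → 0
  B-8 → 3
  9-1 → 8

0x83027A6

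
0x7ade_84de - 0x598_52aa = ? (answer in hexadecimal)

0x75463234

Subtract column by column in base 16:
  e-a → 4
  d-a → 3
  4-2 → 2
  8-5 → 3
  e-8 → 6
  d-9 → 4
  a-5 → 5
  7-0 → 7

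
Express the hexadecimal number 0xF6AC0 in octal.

0o3665300

Expand each hex digit to 4 bits: F=1111 6=0110 A=1010 C=1100 0=0000.
Group the bits in threes: 011 110 110 101 011 000 000 → 3665300.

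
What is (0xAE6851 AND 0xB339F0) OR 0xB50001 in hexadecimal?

0xB72851

0xAE6851 AND 0xB339F0 = 0xA22850.
Then OR with 0xB50001.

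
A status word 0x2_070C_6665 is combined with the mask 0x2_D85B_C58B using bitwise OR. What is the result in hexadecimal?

0x2DF5FE7EF

OR each hex digit independently (no carries):
  2|2=2, 0|D=D, 7|8=F, 0|5=5, C|B=F, 6|C=E, 6|5=7, 6|8=E, 5|B=F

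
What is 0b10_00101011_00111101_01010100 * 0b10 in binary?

0b100010101100111101010101000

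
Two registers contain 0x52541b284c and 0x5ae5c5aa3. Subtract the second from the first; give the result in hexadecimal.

Subtract column by column in base 16:
  c-3 → 9
  4-a → a (borrow)
  8-a-1 → d (borrow)
  2-5-1 → c (borrow)
  b-c-1 → e (borrow)
  1-5-1 → b (borrow)
  4-e-1 → 5 (borrow)
  5-a-1 → a (borrow)
  2-5-1 → c (borrow)
  5-0-1 → 4

0x4ca5becda9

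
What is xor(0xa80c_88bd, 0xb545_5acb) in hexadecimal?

0x1d49d276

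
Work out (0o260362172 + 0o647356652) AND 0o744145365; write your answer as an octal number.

0o104141044

Add column by column in base 8, right to left:
  2+2 = 4
  7+5 = 4 carry 1
  1+6+1 = 0 carry 1
  2+6+1 = 1 carry 1
  6+5+1 = 4 carry 1
  3+3+1 = 7
  0+7 = 7
  6+4 = 2 carry 1
  2+6+1 = 1 carry 1
  final carry 1
Sum = 0o1127741044; now AND with 0o744145365:
  1&0=0, 1&7=1, 2&4=0, 7&4=4, 7&1=1, 4&4=4, 1&5=1, 0&3=0, 4&6=4, 4&5=4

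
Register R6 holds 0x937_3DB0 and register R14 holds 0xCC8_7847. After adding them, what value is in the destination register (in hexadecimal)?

0x15FFB5F7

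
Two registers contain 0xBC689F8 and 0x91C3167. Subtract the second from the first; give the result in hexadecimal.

Subtract column by column in base 16:
  8-7 → 1
  F-6 → 9
  9-1 → 8
  8-3 → 5
  6-C → A (borrow)
  C-1-1 → A
  B-9 → 2

0x2AA5891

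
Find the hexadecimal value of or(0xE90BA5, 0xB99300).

0xF99BA5

OR each hex digit independently (no carries):
  E|B=F, 9|9=9, 0|9=9, B|3=B, A|0=A, 5|0=5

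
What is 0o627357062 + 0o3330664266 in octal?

0o4160243350

Add column by column in base 8, right to left:
  2+6 = 0 carry 1
  6+6+1 = 5 carry 1
  0+2+1 = 3
  7+4 = 3 carry 1
  5+6+1 = 4 carry 1
  3+6+1 = 2 carry 1
  7+0+1 = 0 carry 1
  2+3+1 = 6
  6+3 = 1 carry 1
  0+3+1 = 4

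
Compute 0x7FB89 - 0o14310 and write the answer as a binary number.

0b1111110001011000001

0x7FB89 = 0b1111111101110001001 in binary.
0o14310 = 0b1100011001000 in binary.
Subtract column by column in base 2:
  1-0 → 1
  0-0 → 0
  0-0 → 0
  1-1 → 0
  0-0 → 0
  0-0 → 0
  0-1 → 1 (borrow)
  1-1-1 → 1 (borrow)
  1-0-1 → 0
  1-0 → 1
  0-0 → 0
  1-1 → 0
  1-1 → 0
  1-0 → 1
  1-0 → 1
  1-0 → 1
  1-0 → 1
  1-0 → 1
  1-0 → 1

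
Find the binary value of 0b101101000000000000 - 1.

0b101100111111111111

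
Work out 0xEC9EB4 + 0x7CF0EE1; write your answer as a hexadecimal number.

0x8BBAD95

Add column by column in base 16, right to left:
  4+1 = 5
  B+E = 9 carry 1
  E+E+1 = D carry 1
  9+0+1 = A
  C+F = B carry 1
  E+C+1 = B carry 1
  0+7+1 = 8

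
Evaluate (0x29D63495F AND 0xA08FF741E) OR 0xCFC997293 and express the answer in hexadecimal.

0xEFCFB729F

0x29D63495F AND 0xA08FF741E = 0x20863401E.
Then OR with 0xCFC997293.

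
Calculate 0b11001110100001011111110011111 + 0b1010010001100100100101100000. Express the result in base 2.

Add column by column in base 2, right to left:
  1+0 = 1
  1+0 = 1
  1+0 = 1
  1+0 = 1
  1+0 = 1
  0+1 = 1
  0+1 = 1
  1+0 = 1
  1+1 = 0 carry 1
  1+0+1 = 0 carry 1
  1+0+1 = 0 carry 1
  1+1+1 = 1 carry 1
  1+0+1 = 0 carry 1
  1+0+1 = 0 carry 1
  0+1+1 = 0 carry 1
  1+0+1 = 0 carry 1
  0+0+1 = 1
  0+1 = 1
  0+1 = 1
  0+0 = 0
  1+0 = 1
  0+0 = 0
  1+1 = 0 carry 1
  1+0+1 = 0 carry 1
  1+0+1 = 0 carry 1
  0+1+1 = 0 carry 1
  0+0+1 = 1
  1+1 = 0 carry 1
  1+0+1 = 0 carry 1
  final carry 1

0b100100000101110000100011111111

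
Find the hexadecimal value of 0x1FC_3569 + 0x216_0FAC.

Add column by column in base 16, right to left:
  9+C = 5 carry 1
  6+A+1 = 1 carry 1
  5+F+1 = 5 carry 1
  3+0+1 = 4
  C+6 = 2 carry 1
  F+1+1 = 1 carry 1
  1+2+1 = 4

0x4124515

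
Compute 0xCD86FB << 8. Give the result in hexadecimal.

Shifting left by 8 bits = 2 hex digits: append 2 zeros.

0xCD86FB00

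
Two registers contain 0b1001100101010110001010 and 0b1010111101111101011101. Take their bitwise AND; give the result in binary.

AND bit by bit (1 only where both bits are 1):
  1001100101010110001010
& 1010111101111101011101
= 1000100101010100001000

0b1000100101010100001000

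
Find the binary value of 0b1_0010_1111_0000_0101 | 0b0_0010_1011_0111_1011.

0b10010111101111111

OR bit by bit (1 where either bit is 1):
  10010111100000101
| 00010101101111011
= 10010111101111111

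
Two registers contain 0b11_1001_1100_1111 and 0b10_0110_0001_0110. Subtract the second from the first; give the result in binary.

Subtract column by column in base 2:
  1-0 → 1
  1-1 → 0
  1-1 → 0
  1-0 → 1
  0-1 → 1 (borrow)
  0-0-1 → 1 (borrow)
  1-0-1 → 0
  1-0 → 1
  1-0 → 1
  0-1 → 1 (borrow)
  0-1-1 → 0 (borrow)
  1-0-1 → 0
  1-0 → 1
  1-1 → 0

0b1001110111001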